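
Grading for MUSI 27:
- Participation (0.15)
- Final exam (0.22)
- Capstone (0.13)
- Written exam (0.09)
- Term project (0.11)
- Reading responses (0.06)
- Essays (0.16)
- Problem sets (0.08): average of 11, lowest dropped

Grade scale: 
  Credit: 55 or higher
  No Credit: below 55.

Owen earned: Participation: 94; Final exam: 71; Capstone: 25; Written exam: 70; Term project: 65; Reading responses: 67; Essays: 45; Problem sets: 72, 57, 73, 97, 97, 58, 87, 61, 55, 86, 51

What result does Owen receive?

Problem sets: drop 51 → average of remaining 10 = 743/10 = 74.3
Weighted total:
  Participation 94 × 0.15 = 14.1
  Final exam 71 × 0.22 = 15.62
  Capstone 25 × 0.13 = 3.25
  Written exam 70 × 0.09 = 6.3
  Term project 65 × 0.11 = 7.15
  Reading responses 67 × 0.06 = 4.02
  Essays 45 × 0.16 = 7.2
  Problem sets 74.3 × 0.08 = 5.944
Sum = 63.584
63.584 ≥ 55 → Credit

Credit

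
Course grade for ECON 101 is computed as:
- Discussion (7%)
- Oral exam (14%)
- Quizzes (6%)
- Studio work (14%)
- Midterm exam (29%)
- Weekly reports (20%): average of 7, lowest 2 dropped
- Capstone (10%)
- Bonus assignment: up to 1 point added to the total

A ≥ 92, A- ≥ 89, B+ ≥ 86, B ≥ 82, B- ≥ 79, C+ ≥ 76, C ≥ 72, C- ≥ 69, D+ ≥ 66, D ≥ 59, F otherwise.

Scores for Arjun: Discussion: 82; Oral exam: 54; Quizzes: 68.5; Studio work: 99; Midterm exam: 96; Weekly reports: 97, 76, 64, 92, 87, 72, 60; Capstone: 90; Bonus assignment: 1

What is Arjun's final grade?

B+

Weekly reports: drop 60, 64 → average of remaining 5 = 424/5 = 84.8
Weighted total:
  Discussion 82 × 0.07 = 5.74
  Oral exam 54 × 0.14 = 7.56
  Quizzes 68.5 × 0.06 = 4.11
  Studio work 99 × 0.14 = 13.86
  Midterm exam 96 × 0.29 = 27.84
  Weekly reports 84.8 × 0.2 = 16.96
  Capstone 90 × 0.1 = 9
Sum = 85.07
Bonus assignment: 85.07 + 1 = 86.07
86.07 is ≥ 86 and < 89 → B+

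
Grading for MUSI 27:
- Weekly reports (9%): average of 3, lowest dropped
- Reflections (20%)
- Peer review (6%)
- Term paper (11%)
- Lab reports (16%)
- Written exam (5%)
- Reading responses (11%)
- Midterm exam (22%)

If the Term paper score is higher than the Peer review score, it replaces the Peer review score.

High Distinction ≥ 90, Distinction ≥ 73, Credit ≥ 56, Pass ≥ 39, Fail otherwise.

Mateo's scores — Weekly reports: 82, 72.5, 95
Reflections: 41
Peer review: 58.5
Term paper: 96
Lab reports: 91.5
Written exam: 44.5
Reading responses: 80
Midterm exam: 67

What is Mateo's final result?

Credit

Weekly reports: drop 72.5 → average of remaining 2 = 177/2 = 88.5
Term paper (96) > Peer review (58.5), so Peer review counts as 96.
Weighted total:
  Weekly reports 88.5 × 0.09 = 7.965
  Reflections 41 × 0.2 = 8.2
  Peer review 96 × 0.06 = 5.76
  Term paper 96 × 0.11 = 10.56
  Lab reports 91.5 × 0.16 = 14.64
  Written exam 44.5 × 0.05 = 2.225
  Reading responses 80 × 0.11 = 8.8
  Midterm exam 67 × 0.22 = 14.74
Sum = 72.89
72.89 is ≥ 56 and < 73 → Credit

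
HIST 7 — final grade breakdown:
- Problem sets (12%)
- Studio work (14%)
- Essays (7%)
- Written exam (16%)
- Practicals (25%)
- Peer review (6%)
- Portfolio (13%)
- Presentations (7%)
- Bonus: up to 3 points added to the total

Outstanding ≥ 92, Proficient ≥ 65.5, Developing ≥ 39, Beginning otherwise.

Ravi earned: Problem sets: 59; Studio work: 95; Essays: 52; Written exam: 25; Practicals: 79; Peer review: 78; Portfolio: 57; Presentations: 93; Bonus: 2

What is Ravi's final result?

Weighted total:
  Problem sets 59 × 0.12 = 7.08
  Studio work 95 × 0.14 = 13.3
  Essays 52 × 0.07 = 3.64
  Written exam 25 × 0.16 = 4
  Practicals 79 × 0.25 = 19.75
  Peer review 78 × 0.06 = 4.68
  Portfolio 57 × 0.13 = 7.41
  Presentations 93 × 0.07 = 6.51
Sum = 66.37
Bonus: 66.37 + 2 = 68.37
68.37 is ≥ 65.5 and < 92 → Proficient

Proficient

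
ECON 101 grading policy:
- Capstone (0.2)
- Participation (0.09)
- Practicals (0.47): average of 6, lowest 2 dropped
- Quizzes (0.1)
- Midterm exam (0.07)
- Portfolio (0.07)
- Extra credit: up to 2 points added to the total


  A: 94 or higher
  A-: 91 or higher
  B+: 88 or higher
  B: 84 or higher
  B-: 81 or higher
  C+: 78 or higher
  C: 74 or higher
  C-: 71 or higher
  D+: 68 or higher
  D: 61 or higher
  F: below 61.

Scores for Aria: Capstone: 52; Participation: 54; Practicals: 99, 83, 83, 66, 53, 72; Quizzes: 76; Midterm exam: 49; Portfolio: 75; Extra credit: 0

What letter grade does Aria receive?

Practicals: drop 53, 66 → average of remaining 4 = 337/4 = 84.25
Weighted total:
  Capstone 52 × 0.2 = 10.4
  Participation 54 × 0.09 = 4.86
  Practicals 84.25 × 0.47 = 39.5975
  Quizzes 76 × 0.1 = 7.6
  Midterm exam 49 × 0.07 = 3.43
  Portfolio 75 × 0.07 = 5.25
Sum = 71.1375
Extra credit: 71.1375 + 0 = 71.1375
71.1375 is ≥ 71 and < 74 → C-

C-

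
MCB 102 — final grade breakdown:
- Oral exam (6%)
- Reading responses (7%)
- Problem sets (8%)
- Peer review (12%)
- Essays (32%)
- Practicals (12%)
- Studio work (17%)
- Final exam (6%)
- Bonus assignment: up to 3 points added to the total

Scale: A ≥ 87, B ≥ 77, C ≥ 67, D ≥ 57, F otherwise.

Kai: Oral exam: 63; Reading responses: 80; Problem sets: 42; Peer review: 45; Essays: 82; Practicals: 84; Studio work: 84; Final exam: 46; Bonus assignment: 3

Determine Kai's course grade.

C

Weighted total:
  Oral exam 63 × 0.06 = 3.78
  Reading responses 80 × 0.07 = 5.6
  Problem sets 42 × 0.08 = 3.36
  Peer review 45 × 0.12 = 5.4
  Essays 82 × 0.32 = 26.24
  Practicals 84 × 0.12 = 10.08
  Studio work 84 × 0.17 = 14.28
  Final exam 46 × 0.06 = 2.76
Sum = 71.5
Bonus assignment: 71.5 + 3 = 74.5
74.5 is ≥ 67 and < 77 → C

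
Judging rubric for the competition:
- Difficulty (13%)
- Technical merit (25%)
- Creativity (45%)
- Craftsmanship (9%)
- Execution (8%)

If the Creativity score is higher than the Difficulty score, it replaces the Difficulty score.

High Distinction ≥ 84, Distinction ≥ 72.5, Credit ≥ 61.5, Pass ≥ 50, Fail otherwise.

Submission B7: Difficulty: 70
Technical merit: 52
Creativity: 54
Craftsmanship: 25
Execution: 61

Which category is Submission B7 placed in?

Creativity (54) ≤ Difficulty (70), so Difficulty stays at 70.
Weighted total:
  Difficulty 70 × 0.13 = 9.1
  Technical merit 52 × 0.25 = 13
  Creativity 54 × 0.45 = 24.3
  Craftsmanship 25 × 0.09 = 2.25
  Execution 61 × 0.08 = 4.88
Sum = 53.53
53.53 is ≥ 50 and < 61.5 → Pass

Pass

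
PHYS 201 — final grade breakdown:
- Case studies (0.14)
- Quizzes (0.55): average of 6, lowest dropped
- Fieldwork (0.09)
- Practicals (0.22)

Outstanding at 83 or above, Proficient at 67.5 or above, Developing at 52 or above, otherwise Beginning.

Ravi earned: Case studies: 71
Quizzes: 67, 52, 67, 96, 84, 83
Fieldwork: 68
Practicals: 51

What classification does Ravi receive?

Quizzes: drop 52 → average of remaining 5 = 397/5 = 79.4
Weighted total:
  Case studies 71 × 0.14 = 9.94
  Quizzes 79.4 × 0.55 = 43.67
  Fieldwork 68 × 0.09 = 6.12
  Practicals 51 × 0.22 = 11.22
Sum = 70.95
70.95 is ≥ 67.5 and < 83 → Proficient

Proficient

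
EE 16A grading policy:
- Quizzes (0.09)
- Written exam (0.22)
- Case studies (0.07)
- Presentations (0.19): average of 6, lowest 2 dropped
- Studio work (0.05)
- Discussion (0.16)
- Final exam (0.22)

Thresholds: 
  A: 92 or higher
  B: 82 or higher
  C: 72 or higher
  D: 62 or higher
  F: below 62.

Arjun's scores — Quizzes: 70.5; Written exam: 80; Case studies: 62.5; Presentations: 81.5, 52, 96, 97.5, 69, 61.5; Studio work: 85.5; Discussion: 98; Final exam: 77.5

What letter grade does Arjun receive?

C

Presentations: drop 52, 61.5 → average of remaining 4 = 344/4 = 86
Weighted total:
  Quizzes 70.5 × 0.09 = 6.345
  Written exam 80 × 0.22 = 17.6
  Case studies 62.5 × 0.07 = 4.375
  Presentations 86 × 0.19 = 16.34
  Studio work 85.5 × 0.05 = 4.275
  Discussion 98 × 0.16 = 15.68
  Final exam 77.5 × 0.22 = 17.05
Sum = 81.665
81.665 is ≥ 72 and < 82 → C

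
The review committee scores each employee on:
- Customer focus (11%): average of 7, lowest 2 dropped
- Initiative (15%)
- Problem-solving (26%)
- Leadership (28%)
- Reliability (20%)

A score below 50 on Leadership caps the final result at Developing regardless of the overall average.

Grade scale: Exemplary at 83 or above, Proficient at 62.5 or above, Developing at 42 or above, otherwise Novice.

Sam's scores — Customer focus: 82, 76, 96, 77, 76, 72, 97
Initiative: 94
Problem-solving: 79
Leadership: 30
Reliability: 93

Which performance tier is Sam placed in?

Customer focus: drop 72, 76 → average of remaining 5 = 428/5 = 85.6
Leadership score 30 < 50: minimum not met.
Weighted total:
  Customer focus 85.6 × 0.11 = 9.416
  Initiative 94 × 0.15 = 14.1
  Problem-solving 79 × 0.26 = 20.54
  Leadership 30 × 0.28 = 8.4
  Reliability 93 × 0.2 = 18.6
Sum = 71.056
71.056 would be Proficient; cap at Developing applies → Developing.

Developing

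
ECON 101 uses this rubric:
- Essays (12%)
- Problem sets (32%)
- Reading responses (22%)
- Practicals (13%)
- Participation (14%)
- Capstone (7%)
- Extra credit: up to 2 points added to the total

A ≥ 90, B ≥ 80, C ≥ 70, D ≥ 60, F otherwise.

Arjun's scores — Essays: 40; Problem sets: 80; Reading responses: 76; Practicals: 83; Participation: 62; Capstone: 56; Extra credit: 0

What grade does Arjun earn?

Weighted total:
  Essays 40 × 0.12 = 4.8
  Problem sets 80 × 0.32 = 25.6
  Reading responses 76 × 0.22 = 16.72
  Practicals 83 × 0.13 = 10.79
  Participation 62 × 0.14 = 8.68
  Capstone 56 × 0.07 = 3.92
Sum = 70.51
Extra credit: 70.51 + 0 = 70.51
70.51 is ≥ 70 and < 80 → C

C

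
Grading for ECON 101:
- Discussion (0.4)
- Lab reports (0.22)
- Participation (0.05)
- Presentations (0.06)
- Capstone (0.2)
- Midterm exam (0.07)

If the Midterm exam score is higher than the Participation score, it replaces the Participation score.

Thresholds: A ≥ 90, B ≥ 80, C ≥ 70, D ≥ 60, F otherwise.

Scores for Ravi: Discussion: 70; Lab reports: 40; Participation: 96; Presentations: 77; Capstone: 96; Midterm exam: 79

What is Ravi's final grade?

C

Midterm exam (79) ≤ Participation (96), so Participation stays at 96.
Weighted total:
  Discussion 70 × 0.4 = 28
  Lab reports 40 × 0.22 = 8.8
  Participation 96 × 0.05 = 4.8
  Presentations 77 × 0.06 = 4.62
  Capstone 96 × 0.2 = 19.2
  Midterm exam 79 × 0.07 = 5.53
Sum = 70.95
70.95 is ≥ 70 and < 80 → C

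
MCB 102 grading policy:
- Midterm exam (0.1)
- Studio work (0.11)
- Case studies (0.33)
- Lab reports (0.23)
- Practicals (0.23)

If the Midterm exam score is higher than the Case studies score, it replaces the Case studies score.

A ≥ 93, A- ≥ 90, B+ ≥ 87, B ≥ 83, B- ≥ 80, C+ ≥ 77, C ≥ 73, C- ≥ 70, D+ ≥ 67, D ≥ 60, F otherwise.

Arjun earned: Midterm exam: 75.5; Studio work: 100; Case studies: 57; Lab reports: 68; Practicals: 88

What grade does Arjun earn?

Midterm exam (75.5) > Case studies (57), so Case studies counts as 75.5.
Weighted total:
  Midterm exam 75.5 × 0.1 = 7.55
  Studio work 100 × 0.11 = 11
  Case studies 75.5 × 0.33 = 24.915
  Lab reports 68 × 0.23 = 15.64
  Practicals 88 × 0.23 = 20.24
Sum = 79.345
79.345 is ≥ 77 and < 80 → C+

C+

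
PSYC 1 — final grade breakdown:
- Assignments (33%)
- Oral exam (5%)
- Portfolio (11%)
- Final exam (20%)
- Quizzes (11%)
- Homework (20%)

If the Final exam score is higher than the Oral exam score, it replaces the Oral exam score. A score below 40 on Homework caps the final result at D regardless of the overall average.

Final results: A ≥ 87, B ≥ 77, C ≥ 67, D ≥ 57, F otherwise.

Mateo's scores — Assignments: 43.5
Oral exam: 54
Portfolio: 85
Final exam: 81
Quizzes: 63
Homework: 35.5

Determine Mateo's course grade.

Final exam (81) > Oral exam (54), so Oral exam counts as 81.
Homework score 35.5 < 40: minimum not met.
Weighted total:
  Assignments 43.5 × 0.33 = 14.355
  Oral exam 81 × 0.05 = 4.05
  Portfolio 85 × 0.11 = 9.35
  Final exam 81 × 0.2 = 16.2
  Quizzes 63 × 0.11 = 6.93
  Homework 35.5 × 0.2 = 7.1
Sum = 57.985
57.985 would be D; cap at D applies → D.

D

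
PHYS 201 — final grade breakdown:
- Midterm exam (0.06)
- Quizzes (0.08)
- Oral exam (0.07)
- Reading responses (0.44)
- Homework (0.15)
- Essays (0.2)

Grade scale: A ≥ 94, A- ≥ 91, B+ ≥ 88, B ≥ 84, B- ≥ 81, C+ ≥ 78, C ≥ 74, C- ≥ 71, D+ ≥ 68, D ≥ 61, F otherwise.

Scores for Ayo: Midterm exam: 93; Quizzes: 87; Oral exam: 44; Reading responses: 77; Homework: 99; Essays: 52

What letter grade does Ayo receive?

C

Weighted total:
  Midterm exam 93 × 0.06 = 5.58
  Quizzes 87 × 0.08 = 6.96
  Oral exam 44 × 0.07 = 3.08
  Reading responses 77 × 0.44 = 33.88
  Homework 99 × 0.15 = 14.85
  Essays 52 × 0.2 = 10.4
Sum = 74.75
74.75 is ≥ 74 and < 78 → C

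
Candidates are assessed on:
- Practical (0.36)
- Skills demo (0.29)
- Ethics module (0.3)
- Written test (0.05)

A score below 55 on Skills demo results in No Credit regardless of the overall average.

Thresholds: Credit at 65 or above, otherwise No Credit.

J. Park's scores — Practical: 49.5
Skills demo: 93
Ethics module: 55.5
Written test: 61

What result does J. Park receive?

No Credit

Skills demo score 93 ≥ 55: minimum met.
Weighted total:
  Practical 49.5 × 0.36 = 17.82
  Skills demo 93 × 0.29 = 26.97
  Ethics module 55.5 × 0.3 = 16.65
  Written test 61 × 0.05 = 3.05
Sum = 64.49
64.49 < 65 → No Credit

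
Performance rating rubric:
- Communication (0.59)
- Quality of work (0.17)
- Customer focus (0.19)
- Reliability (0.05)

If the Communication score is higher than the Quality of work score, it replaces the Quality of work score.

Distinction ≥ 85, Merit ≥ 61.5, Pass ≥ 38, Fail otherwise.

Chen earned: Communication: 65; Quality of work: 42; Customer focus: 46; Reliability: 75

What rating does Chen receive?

Communication (65) > Quality of work (42), so Quality of work counts as 65.
Weighted total:
  Communication 65 × 0.59 = 38.35
  Quality of work 65 × 0.17 = 11.05
  Customer focus 46 × 0.19 = 8.74
  Reliability 75 × 0.05 = 3.75
Sum = 61.89
61.89 is ≥ 61.5 and < 85 → Merit

Merit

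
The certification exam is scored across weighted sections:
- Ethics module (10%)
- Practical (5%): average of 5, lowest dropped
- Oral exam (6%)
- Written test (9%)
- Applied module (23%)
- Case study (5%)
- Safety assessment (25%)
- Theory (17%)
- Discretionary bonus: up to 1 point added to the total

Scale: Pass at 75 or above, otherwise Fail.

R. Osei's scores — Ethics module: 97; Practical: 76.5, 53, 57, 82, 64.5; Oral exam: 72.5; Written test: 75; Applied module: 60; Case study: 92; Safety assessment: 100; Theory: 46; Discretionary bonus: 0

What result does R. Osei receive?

Pass

Practical: drop 53 → average of remaining 4 = 280/4 = 70
Weighted total:
  Ethics module 97 × 0.1 = 9.7
  Practical 70 × 0.05 = 3.5
  Oral exam 72.5 × 0.06 = 4.35
  Written test 75 × 0.09 = 6.75
  Applied module 60 × 0.23 = 13.8
  Case study 92 × 0.05 = 4.6
  Safety assessment 100 × 0.25 = 25
  Theory 46 × 0.17 = 7.82
Sum = 75.52
Discretionary bonus: 75.52 + 0 = 75.52
75.52 ≥ 75 → Pass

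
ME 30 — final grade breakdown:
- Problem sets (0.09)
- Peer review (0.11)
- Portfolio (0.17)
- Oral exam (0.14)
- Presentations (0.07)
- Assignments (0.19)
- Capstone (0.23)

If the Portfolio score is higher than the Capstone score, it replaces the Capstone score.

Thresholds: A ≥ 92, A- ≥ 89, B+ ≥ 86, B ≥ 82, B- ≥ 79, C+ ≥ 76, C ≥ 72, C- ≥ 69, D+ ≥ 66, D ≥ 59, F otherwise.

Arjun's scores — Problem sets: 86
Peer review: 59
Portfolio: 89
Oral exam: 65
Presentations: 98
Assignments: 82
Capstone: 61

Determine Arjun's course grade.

B-

Portfolio (89) > Capstone (61), so Capstone counts as 89.
Weighted total:
  Problem sets 86 × 0.09 = 7.74
  Peer review 59 × 0.11 = 6.49
  Portfolio 89 × 0.17 = 15.13
  Oral exam 65 × 0.14 = 9.1
  Presentations 98 × 0.07 = 6.86
  Assignments 82 × 0.19 = 15.58
  Capstone 89 × 0.23 = 20.47
Sum = 81.37
81.37 is ≥ 79 and < 82 → B-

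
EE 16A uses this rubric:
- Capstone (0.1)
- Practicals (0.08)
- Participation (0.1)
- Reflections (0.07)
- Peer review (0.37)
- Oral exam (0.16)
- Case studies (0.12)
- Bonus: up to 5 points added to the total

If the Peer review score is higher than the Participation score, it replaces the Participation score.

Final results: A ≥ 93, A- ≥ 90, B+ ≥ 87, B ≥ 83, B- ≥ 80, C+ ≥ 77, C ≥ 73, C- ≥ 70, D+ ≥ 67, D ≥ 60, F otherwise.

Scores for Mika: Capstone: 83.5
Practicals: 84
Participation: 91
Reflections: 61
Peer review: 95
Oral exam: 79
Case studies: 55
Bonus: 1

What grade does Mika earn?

B

Peer review (95) > Participation (91), so Participation counts as 95.
Weighted total:
  Capstone 83.5 × 0.1 = 8.35
  Practicals 84 × 0.08 = 6.72
  Participation 95 × 0.1 = 9.5
  Reflections 61 × 0.07 = 4.27
  Peer review 95 × 0.37 = 35.15
  Oral exam 79 × 0.16 = 12.64
  Case studies 55 × 0.12 = 6.6
Sum = 83.23
Bonus: 83.23 + 1 = 84.23
84.23 is ≥ 83 and < 87 → B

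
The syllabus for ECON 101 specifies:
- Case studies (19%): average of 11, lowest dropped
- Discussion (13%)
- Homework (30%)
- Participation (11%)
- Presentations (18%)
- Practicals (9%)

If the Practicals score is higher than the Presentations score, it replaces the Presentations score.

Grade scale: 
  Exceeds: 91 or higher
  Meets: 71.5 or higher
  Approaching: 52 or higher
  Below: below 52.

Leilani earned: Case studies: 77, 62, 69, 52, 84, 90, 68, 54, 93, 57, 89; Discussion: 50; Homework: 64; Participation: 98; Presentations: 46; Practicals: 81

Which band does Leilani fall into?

Meets

Case studies: drop 52 → average of remaining 10 = 743/10 = 74.3
Practicals (81) > Presentations (46), so Presentations counts as 81.
Weighted total:
  Case studies 74.3 × 0.19 = 14.117
  Discussion 50 × 0.13 = 6.5
  Homework 64 × 0.3 = 19.2
  Participation 98 × 0.11 = 10.78
  Presentations 81 × 0.18 = 14.58
  Practicals 81 × 0.09 = 7.29
Sum = 72.467
72.467 is ≥ 71.5 and < 91 → Meets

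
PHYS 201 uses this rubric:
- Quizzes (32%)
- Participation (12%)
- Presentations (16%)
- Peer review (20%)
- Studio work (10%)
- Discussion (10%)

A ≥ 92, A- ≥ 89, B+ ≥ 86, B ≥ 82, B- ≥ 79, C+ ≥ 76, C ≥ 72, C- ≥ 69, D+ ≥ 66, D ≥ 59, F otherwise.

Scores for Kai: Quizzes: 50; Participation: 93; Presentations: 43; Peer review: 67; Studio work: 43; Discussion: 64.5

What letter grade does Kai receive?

Weighted total:
  Quizzes 50 × 0.32 = 16
  Participation 93 × 0.12 = 11.16
  Presentations 43 × 0.16 = 6.88
  Peer review 67 × 0.2 = 13.4
  Studio work 43 × 0.1 = 4.3
  Discussion 64.5 × 0.1 = 6.45
Sum = 58.19
58.19 < 59 → F

F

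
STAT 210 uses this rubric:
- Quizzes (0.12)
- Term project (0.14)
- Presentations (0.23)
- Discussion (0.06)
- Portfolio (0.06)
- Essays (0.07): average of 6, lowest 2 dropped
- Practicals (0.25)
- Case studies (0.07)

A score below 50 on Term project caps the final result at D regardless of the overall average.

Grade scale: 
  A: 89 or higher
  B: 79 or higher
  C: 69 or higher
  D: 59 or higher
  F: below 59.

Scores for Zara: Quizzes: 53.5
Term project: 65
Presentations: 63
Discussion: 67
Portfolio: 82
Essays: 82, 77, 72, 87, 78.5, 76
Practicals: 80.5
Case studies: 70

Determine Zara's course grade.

C

Essays: drop 72, 76 → average of remaining 4 = 324.5/4 = 81.125
Term project score 65 ≥ 50: minimum met.
Weighted total:
  Quizzes 53.5 × 0.12 = 6.42
  Term project 65 × 0.14 = 9.1
  Presentations 63 × 0.23 = 14.49
  Discussion 67 × 0.06 = 4.02
  Portfolio 82 × 0.06 = 4.92
  Essays 81.125 × 0.07 = 5.67875
  Practicals 80.5 × 0.25 = 20.125
  Case studies 70 × 0.07 = 4.9
Sum = 69.65375
69.65375 is ≥ 69 and < 79 → C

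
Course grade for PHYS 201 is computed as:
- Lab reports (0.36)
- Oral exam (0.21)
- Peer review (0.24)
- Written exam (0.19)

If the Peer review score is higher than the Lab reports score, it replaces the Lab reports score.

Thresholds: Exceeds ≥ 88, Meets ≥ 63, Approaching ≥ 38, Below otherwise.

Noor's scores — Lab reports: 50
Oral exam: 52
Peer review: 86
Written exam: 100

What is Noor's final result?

Meets

Peer review (86) > Lab reports (50), so Lab reports counts as 86.
Weighted total:
  Lab reports 86 × 0.36 = 30.96
  Oral exam 52 × 0.21 = 10.92
  Peer review 86 × 0.24 = 20.64
  Written exam 100 × 0.19 = 19
Sum = 81.52
81.52 is ≥ 63 and < 88 → Meets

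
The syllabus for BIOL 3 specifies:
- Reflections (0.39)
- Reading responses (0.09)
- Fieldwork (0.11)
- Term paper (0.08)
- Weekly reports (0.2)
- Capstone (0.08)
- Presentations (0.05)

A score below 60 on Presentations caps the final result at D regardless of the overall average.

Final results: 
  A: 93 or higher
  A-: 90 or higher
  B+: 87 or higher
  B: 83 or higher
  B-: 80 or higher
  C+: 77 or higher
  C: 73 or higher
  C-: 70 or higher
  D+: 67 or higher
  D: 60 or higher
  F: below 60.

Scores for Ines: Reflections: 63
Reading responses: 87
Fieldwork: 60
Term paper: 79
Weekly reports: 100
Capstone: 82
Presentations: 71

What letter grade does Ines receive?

C

Presentations score 71 ≥ 60: minimum met.
Weighted total:
  Reflections 63 × 0.39 = 24.57
  Reading responses 87 × 0.09 = 7.83
  Fieldwork 60 × 0.11 = 6.6
  Term paper 79 × 0.08 = 6.32
  Weekly reports 100 × 0.2 = 20
  Capstone 82 × 0.08 = 6.56
  Presentations 71 × 0.05 = 3.55
Sum = 75.43
75.43 is ≥ 73 and < 77 → C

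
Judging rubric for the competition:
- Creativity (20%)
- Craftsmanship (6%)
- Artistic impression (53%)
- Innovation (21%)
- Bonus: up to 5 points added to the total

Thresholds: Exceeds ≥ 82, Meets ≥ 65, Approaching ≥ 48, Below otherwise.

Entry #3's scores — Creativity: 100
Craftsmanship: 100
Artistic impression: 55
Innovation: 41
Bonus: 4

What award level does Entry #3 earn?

Weighted total:
  Creativity 100 × 0.2 = 20
  Craftsmanship 100 × 0.06 = 6
  Artistic impression 55 × 0.53 = 29.15
  Innovation 41 × 0.21 = 8.61
Sum = 63.76
Bonus: 63.76 + 4 = 67.76
67.76 is ≥ 65 and < 82 → Meets

Meets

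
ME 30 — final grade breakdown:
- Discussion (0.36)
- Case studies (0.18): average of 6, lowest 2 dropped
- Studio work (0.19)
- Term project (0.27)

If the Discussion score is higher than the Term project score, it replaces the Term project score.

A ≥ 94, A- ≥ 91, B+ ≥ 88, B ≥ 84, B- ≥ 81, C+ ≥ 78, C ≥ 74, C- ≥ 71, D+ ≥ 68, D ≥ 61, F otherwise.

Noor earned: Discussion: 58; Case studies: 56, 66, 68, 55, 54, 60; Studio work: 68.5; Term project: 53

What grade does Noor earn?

Case studies: drop 54, 55 → average of remaining 4 = 250/4 = 62.5
Discussion (58) > Term project (53), so Term project counts as 58.
Weighted total:
  Discussion 58 × 0.36 = 20.88
  Case studies 62.5 × 0.18 = 11.25
  Studio work 68.5 × 0.19 = 13.015
  Term project 58 × 0.27 = 15.66
Sum = 60.805
60.805 < 61 → F

F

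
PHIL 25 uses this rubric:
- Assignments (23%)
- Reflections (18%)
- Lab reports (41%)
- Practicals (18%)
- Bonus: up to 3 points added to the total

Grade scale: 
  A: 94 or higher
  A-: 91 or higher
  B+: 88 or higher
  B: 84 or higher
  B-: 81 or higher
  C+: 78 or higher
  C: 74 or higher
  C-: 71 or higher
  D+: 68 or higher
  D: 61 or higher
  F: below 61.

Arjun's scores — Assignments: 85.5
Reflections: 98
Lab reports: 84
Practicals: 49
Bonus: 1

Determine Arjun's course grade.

B-

Weighted total:
  Assignments 85.5 × 0.23 = 19.665
  Reflections 98 × 0.18 = 17.64
  Lab reports 84 × 0.41 = 34.44
  Practicals 49 × 0.18 = 8.82
Sum = 80.565
Bonus: 80.565 + 1 = 81.565
81.565 is ≥ 81 and < 84 → B-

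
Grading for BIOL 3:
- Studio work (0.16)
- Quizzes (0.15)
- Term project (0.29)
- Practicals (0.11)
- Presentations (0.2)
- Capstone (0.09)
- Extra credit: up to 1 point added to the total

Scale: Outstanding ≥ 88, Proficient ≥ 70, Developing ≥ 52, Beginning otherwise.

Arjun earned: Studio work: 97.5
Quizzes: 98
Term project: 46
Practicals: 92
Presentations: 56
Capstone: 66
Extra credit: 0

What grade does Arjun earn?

Weighted total:
  Studio work 97.5 × 0.16 = 15.6
  Quizzes 98 × 0.15 = 14.7
  Term project 46 × 0.29 = 13.34
  Practicals 92 × 0.11 = 10.12
  Presentations 56 × 0.2 = 11.2
  Capstone 66 × 0.09 = 5.94
Sum = 70.9
Extra credit: 70.9 + 0 = 70.9
70.9 is ≥ 70 and < 88 → Proficient

Proficient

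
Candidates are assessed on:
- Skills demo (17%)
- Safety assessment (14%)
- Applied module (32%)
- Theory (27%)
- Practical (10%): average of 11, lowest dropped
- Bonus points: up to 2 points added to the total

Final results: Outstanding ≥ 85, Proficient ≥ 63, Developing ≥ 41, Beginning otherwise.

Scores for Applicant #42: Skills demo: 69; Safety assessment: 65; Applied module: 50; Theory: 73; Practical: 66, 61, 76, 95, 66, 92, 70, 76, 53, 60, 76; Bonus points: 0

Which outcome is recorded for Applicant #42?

Practical: drop 53 → average of remaining 10 = 738/10 = 73.8
Weighted total:
  Skills demo 69 × 0.17 = 11.73
  Safety assessment 65 × 0.14 = 9.1
  Applied module 50 × 0.32 = 16
  Theory 73 × 0.27 = 19.71
  Practical 73.8 × 0.1 = 7.38
Sum = 63.92
Bonus points: 63.92 + 0 = 63.92
63.92 is ≥ 63 and < 85 → Proficient

Proficient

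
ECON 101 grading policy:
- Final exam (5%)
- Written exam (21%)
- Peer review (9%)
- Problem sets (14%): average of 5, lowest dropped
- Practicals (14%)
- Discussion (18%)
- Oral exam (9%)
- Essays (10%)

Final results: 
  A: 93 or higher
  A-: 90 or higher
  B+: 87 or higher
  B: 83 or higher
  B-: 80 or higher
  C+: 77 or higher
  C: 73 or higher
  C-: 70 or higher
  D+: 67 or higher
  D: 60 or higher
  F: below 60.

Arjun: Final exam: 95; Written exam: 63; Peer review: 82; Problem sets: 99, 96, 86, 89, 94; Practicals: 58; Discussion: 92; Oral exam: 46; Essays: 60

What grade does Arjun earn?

Problem sets: drop 86 → average of remaining 4 = 378/4 = 94.5
Weighted total:
  Final exam 95 × 0.05 = 4.75
  Written exam 63 × 0.21 = 13.23
  Peer review 82 × 0.09 = 7.38
  Problem sets 94.5 × 0.14 = 13.23
  Practicals 58 × 0.14 = 8.12
  Discussion 92 × 0.18 = 16.56
  Oral exam 46 × 0.09 = 4.14
  Essays 60 × 0.1 = 6
Sum = 73.41
73.41 is ≥ 73 and < 77 → C

C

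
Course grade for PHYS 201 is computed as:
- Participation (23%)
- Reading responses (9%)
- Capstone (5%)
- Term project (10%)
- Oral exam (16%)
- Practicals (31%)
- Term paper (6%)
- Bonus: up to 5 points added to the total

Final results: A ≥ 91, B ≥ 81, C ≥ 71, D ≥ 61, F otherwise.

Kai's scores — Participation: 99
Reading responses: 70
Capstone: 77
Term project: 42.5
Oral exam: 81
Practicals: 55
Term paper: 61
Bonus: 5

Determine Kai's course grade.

Weighted total:
  Participation 99 × 0.23 = 22.77
  Reading responses 70 × 0.09 = 6.3
  Capstone 77 × 0.05 = 3.85
  Term project 42.5 × 0.1 = 4.25
  Oral exam 81 × 0.16 = 12.96
  Practicals 55 × 0.31 = 17.05
  Term paper 61 × 0.06 = 3.66
Sum = 70.84
Bonus: 70.84 + 5 = 75.84
75.84 is ≥ 71 and < 81 → C

C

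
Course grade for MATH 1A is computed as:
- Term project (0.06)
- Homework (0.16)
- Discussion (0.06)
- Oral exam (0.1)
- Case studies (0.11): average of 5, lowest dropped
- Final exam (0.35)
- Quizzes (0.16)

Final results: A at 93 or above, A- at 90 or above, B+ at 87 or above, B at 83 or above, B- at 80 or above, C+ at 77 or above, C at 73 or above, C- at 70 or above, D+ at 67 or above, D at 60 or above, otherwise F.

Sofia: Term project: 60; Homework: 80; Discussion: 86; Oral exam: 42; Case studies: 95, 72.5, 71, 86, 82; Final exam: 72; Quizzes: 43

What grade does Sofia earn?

D+

Case studies: drop 71 → average of remaining 4 = 335.5/4 = 83.875
Weighted total:
  Term project 60 × 0.06 = 3.6
  Homework 80 × 0.16 = 12.8
  Discussion 86 × 0.06 = 5.16
  Oral exam 42 × 0.1 = 4.2
  Case studies 83.875 × 0.11 = 9.22625
  Final exam 72 × 0.35 = 25.2
  Quizzes 43 × 0.16 = 6.88
Sum = 67.06625
67.06625 is ≥ 67 and < 70 → D+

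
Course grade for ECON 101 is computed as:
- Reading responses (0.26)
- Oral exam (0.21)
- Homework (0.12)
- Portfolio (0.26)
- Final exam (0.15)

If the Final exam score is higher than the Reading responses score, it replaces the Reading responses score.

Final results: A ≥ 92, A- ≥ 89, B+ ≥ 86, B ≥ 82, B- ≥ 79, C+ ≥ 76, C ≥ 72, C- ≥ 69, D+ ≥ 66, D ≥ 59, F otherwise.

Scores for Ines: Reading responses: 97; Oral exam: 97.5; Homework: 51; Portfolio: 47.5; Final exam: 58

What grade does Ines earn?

Final exam (58) ≤ Reading responses (97), so Reading responses stays at 97.
Weighted total:
  Reading responses 97 × 0.26 = 25.22
  Oral exam 97.5 × 0.21 = 20.475
  Homework 51 × 0.12 = 6.12
  Portfolio 47.5 × 0.26 = 12.35
  Final exam 58 × 0.15 = 8.7
Sum = 72.865
72.865 is ≥ 72 and < 76 → C

C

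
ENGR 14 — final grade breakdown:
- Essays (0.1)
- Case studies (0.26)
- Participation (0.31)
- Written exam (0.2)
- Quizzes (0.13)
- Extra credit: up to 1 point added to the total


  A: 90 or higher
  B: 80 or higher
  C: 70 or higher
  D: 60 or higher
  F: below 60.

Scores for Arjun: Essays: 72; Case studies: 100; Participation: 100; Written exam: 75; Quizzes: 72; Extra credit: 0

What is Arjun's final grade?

Weighted total:
  Essays 72 × 0.1 = 7.2
  Case studies 100 × 0.26 = 26
  Participation 100 × 0.31 = 31
  Written exam 75 × 0.2 = 15
  Quizzes 72 × 0.13 = 9.36
Sum = 88.56
Extra credit: 88.56 + 0 = 88.56
88.56 is ≥ 80 and < 90 → B

B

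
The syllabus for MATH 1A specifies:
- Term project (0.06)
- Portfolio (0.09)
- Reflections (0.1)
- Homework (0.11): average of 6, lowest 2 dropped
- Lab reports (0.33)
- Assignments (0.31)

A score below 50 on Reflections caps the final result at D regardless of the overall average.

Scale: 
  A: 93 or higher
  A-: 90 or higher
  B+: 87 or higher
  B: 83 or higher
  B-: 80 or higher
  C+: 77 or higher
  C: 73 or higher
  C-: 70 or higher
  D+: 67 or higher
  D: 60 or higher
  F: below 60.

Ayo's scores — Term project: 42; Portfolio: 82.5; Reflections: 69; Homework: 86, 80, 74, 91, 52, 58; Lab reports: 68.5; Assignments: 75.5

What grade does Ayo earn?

Homework: drop 52, 58 → average of remaining 4 = 331/4 = 82.75
Reflections score 69 ≥ 50: minimum met.
Weighted total:
  Term project 42 × 0.06 = 2.52
  Portfolio 82.5 × 0.09 = 7.425
  Reflections 69 × 0.1 = 6.9
  Homework 82.75 × 0.11 = 9.1025
  Lab reports 68.5 × 0.33 = 22.605
  Assignments 75.5 × 0.31 = 23.405
Sum = 71.9575
71.9575 is ≥ 70 and < 73 → C-

C-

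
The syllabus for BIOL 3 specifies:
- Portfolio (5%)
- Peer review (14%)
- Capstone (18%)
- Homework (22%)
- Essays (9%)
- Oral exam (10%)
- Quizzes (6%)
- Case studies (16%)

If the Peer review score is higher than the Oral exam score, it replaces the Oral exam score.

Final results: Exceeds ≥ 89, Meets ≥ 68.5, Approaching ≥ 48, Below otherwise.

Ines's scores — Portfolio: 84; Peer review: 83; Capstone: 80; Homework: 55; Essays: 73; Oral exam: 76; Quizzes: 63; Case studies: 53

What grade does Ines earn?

Meets

Peer review (83) > Oral exam (76), so Oral exam counts as 83.
Weighted total:
  Portfolio 84 × 0.05 = 4.2
  Peer review 83 × 0.14 = 11.62
  Capstone 80 × 0.18 = 14.4
  Homework 55 × 0.22 = 12.1
  Essays 73 × 0.09 = 6.57
  Oral exam 83 × 0.1 = 8.3
  Quizzes 63 × 0.06 = 3.78
  Case studies 53 × 0.16 = 8.48
Sum = 69.45
69.45 is ≥ 68.5 and < 89 → Meets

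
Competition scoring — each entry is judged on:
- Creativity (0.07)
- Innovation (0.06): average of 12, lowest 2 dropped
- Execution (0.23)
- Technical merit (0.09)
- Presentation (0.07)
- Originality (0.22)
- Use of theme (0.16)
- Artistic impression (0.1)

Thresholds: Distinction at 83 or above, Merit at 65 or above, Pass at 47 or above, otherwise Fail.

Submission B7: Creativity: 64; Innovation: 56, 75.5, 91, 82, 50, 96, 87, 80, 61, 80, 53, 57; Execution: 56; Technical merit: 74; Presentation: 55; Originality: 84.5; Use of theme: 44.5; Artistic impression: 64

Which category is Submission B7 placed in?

Innovation: drop 50, 53 → average of remaining 10 = 765.5/10 = 76.55
Weighted total:
  Creativity 64 × 0.07 = 4.48
  Innovation 76.55 × 0.06 = 4.593
  Execution 56 × 0.23 = 12.88
  Technical merit 74 × 0.09 = 6.66
  Presentation 55 × 0.07 = 3.85
  Originality 84.5 × 0.22 = 18.59
  Use of theme 44.5 × 0.16 = 7.12
  Artistic impression 64 × 0.1 = 6.4
Sum = 64.573
64.573 is ≥ 47 and < 65 → Pass

Pass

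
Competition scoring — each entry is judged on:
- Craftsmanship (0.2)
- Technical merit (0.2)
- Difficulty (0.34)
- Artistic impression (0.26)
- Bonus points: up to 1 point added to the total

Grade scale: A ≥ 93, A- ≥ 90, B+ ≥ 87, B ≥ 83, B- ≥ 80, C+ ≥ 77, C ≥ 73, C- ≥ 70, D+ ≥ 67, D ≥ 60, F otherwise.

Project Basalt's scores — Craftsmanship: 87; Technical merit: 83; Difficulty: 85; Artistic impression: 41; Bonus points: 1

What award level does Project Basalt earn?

Weighted total:
  Craftsmanship 87 × 0.2 = 17.4
  Technical merit 83 × 0.2 = 16.6
  Difficulty 85 × 0.34 = 28.9
  Artistic impression 41 × 0.26 = 10.66
Sum = 73.56
Bonus points: 73.56 + 1 = 74.56
74.56 is ≥ 73 and < 77 → C

C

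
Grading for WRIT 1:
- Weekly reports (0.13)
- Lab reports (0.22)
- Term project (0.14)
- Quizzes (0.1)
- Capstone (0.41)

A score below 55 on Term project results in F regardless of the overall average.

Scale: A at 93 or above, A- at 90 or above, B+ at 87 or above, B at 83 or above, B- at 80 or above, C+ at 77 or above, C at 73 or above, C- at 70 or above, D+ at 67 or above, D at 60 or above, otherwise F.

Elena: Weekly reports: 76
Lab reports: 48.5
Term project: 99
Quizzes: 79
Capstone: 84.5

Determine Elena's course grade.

C

Term project score 99 ≥ 55: minimum met.
Weighted total:
  Weekly reports 76 × 0.13 = 9.88
  Lab reports 48.5 × 0.22 = 10.67
  Term project 99 × 0.14 = 13.86
  Quizzes 79 × 0.1 = 7.9
  Capstone 84.5 × 0.41 = 34.645
Sum = 76.955
76.955 is ≥ 73 and < 77 → C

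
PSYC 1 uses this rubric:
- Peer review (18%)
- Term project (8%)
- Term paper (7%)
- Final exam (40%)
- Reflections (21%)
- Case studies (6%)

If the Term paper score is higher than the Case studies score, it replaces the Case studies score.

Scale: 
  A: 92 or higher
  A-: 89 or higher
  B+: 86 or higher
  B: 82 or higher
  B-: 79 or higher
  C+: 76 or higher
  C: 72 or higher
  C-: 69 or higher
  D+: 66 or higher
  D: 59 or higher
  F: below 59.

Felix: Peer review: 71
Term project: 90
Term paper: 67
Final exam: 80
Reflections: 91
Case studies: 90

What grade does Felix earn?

Term paper (67) ≤ Case studies (90), so Case studies stays at 90.
Weighted total:
  Peer review 71 × 0.18 = 12.78
  Term project 90 × 0.08 = 7.2
  Term paper 67 × 0.07 = 4.69
  Final exam 80 × 0.4 = 32
  Reflections 91 × 0.21 = 19.11
  Case studies 90 × 0.06 = 5.4
Sum = 81.18
81.18 is ≥ 79 and < 82 → B-

B-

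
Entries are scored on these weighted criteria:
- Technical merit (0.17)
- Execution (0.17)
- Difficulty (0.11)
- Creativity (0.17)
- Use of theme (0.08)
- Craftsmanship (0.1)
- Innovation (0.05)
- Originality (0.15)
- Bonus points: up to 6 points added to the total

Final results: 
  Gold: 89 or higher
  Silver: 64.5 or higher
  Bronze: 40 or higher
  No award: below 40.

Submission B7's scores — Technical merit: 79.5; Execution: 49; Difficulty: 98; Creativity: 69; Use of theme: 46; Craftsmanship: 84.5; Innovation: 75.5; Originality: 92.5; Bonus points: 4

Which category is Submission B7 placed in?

Silver

Weighted total:
  Technical merit 79.5 × 0.17 = 13.515
  Execution 49 × 0.17 = 8.33
  Difficulty 98 × 0.11 = 10.78
  Creativity 69 × 0.17 = 11.73
  Use of theme 46 × 0.08 = 3.68
  Craftsmanship 84.5 × 0.1 = 8.45
  Innovation 75.5 × 0.05 = 3.775
  Originality 92.5 × 0.15 = 13.875
Sum = 74.135
Bonus points: 74.135 + 4 = 78.135
78.135 is ≥ 64.5 and < 89 → Silver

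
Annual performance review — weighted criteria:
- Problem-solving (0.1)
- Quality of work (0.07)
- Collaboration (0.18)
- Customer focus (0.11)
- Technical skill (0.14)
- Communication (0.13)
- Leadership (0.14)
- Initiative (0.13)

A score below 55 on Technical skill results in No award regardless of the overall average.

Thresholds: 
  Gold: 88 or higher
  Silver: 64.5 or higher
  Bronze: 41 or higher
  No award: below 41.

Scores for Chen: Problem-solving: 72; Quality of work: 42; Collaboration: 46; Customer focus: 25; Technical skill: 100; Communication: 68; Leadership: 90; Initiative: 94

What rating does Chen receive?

Silver

Technical skill score 100 ≥ 55: minimum met.
Weighted total:
  Problem-solving 72 × 0.1 = 7.2
  Quality of work 42 × 0.07 = 2.94
  Collaboration 46 × 0.18 = 8.28
  Customer focus 25 × 0.11 = 2.75
  Technical skill 100 × 0.14 = 14
  Communication 68 × 0.13 = 8.84
  Leadership 90 × 0.14 = 12.6
  Initiative 94 × 0.13 = 12.22
Sum = 68.83
68.83 is ≥ 64.5 and < 88 → Silver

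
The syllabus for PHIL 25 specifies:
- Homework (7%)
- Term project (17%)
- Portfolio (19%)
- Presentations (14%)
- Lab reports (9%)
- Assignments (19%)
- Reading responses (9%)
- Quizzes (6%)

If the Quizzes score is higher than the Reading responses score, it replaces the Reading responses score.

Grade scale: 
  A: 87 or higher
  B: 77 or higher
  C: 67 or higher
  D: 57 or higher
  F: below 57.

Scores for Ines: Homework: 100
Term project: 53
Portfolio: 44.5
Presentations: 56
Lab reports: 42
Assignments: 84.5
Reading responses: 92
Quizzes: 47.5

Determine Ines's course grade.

D

Quizzes (47.5) ≤ Reading responses (92), so Reading responses stays at 92.
Weighted total:
  Homework 100 × 0.07 = 7
  Term project 53 × 0.17 = 9.01
  Portfolio 44.5 × 0.19 = 8.455
  Presentations 56 × 0.14 = 7.84
  Lab reports 42 × 0.09 = 3.78
  Assignments 84.5 × 0.19 = 16.055
  Reading responses 92 × 0.09 = 8.28
  Quizzes 47.5 × 0.06 = 2.85
Sum = 63.27
63.27 is ≥ 57 and < 67 → D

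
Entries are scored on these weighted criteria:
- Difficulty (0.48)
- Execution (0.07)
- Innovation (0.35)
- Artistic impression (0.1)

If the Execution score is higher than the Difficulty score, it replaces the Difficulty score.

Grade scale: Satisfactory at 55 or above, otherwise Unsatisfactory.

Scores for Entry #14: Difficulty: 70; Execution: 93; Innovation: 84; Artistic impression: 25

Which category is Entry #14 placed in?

Satisfactory

Execution (93) > Difficulty (70), so Difficulty counts as 93.
Weighted total:
  Difficulty 93 × 0.48 = 44.64
  Execution 93 × 0.07 = 6.51
  Innovation 84 × 0.35 = 29.4
  Artistic impression 25 × 0.1 = 2.5
Sum = 83.05
83.05 ≥ 55 → Satisfactory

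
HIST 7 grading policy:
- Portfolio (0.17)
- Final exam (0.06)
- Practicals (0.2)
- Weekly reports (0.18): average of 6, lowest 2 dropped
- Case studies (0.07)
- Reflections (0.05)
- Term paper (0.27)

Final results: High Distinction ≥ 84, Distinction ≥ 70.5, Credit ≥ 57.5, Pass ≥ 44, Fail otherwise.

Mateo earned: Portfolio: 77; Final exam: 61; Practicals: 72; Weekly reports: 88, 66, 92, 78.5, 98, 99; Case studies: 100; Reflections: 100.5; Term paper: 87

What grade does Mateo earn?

Weekly reports: drop 66, 78.5 → average of remaining 4 = 377/4 = 94.25
Weighted total:
  Portfolio 77 × 0.17 = 13.09
  Final exam 61 × 0.06 = 3.66
  Practicals 72 × 0.2 = 14.4
  Weekly reports 94.25 × 0.18 = 16.965
  Case studies 100 × 0.07 = 7
  Reflections 100.5 × 0.05 = 5.025
  Term paper 87 × 0.27 = 23.49
Sum = 83.63
83.63 is ≥ 70.5 and < 84 → Distinction

Distinction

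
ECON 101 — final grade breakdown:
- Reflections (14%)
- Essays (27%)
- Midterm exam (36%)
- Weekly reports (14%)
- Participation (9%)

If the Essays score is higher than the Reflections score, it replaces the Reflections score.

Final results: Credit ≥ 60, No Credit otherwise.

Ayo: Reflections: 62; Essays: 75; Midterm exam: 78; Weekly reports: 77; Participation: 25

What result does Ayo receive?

Essays (75) > Reflections (62), so Reflections counts as 75.
Weighted total:
  Reflections 75 × 0.14 = 10.5
  Essays 75 × 0.27 = 20.25
  Midterm exam 78 × 0.36 = 28.08
  Weekly reports 77 × 0.14 = 10.78
  Participation 25 × 0.09 = 2.25
Sum = 71.86
71.86 ≥ 60 → Credit

Credit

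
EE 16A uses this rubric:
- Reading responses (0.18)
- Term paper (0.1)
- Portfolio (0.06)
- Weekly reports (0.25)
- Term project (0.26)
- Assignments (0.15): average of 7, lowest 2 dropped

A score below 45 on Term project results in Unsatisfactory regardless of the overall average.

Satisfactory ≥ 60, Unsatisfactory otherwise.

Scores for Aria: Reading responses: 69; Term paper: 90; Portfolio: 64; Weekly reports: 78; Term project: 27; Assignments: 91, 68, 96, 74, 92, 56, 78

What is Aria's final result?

Assignments: drop 56, 68 → average of remaining 5 = 431/5 = 86.2
Term project score 27 < 45: minimum not met.
Weighted total:
  Reading responses 69 × 0.18 = 12.42
  Term paper 90 × 0.1 = 9
  Portfolio 64 × 0.06 = 3.84
  Weekly reports 78 × 0.25 = 19.5
  Term project 27 × 0.26 = 7.02
  Assignments 86.2 × 0.15 = 12.93
Sum = 64.71
Because the Term project minimum was not met, the result is Unsatisfactory.

Unsatisfactory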